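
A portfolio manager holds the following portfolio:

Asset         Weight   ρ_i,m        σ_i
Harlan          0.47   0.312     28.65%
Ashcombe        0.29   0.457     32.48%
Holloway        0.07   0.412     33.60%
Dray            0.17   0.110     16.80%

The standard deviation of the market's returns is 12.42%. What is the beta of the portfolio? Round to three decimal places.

0.788

β_Harlan = 0.312 × 28.65% / 12.42% = 0.7197
β_Ashcombe = 0.457 × 32.48% / 12.42% = 1.1951
β_Holloway = 0.412 × 33.60% / 12.42% = 1.1146
β_Dray = 0.110 × 16.80% / 12.42% = 0.1488
β_P = Σ w_i β_i = 0.47×0.7197 + 0.29×1.1951 + 0.07×1.1146 + 0.17×0.1488 = 0.7882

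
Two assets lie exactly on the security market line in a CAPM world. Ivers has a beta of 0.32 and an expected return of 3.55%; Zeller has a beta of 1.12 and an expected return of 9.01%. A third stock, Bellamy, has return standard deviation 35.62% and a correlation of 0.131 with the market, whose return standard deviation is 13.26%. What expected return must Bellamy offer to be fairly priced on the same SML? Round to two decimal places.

3.77%

MRP = (9.01% − 3.55%) / (1.12 − 0.32) = 6.8250%
R_f = 3.55% − 0.32 × 6.8250% = 1.3660%
β_Bellamy = ρ·σ_i/σ_m = 0.131 × 35.62 / 13.26 = 0.3519
E(R_Bellamy) = R_f + β × MRP = 1.3660% + 0.3519 × 6.8250% = 3.77%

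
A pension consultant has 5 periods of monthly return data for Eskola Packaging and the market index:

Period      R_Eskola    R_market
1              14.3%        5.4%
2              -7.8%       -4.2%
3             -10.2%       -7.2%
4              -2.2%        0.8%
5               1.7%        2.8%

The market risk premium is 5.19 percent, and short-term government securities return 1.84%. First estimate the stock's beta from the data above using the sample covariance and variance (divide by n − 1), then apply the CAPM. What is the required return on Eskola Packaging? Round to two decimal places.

Mean R_i = (14.3 − 7.8 − 10.2 − 2.2 + 1.7) / 5 = -0.8400%
Mean R_m = (5.4 − 4.2 − 7.2 + 0.8 + 2.8) / 5 = -0.4800%
Σ(R_i − R̄_i)(R_m − R̄_m) = 184.4040  ⇒  Cov = 184.4040 / 4 = 46.1010
Σ(R_m − R̄_m)² = 105.9680  ⇒  Var(R_m) = 105.9680 / 4 = 26.4920
β = Cov / Var(R_m) = 46.1010 / 26.4920 = 1.7402
E(R) = R_f + β × MRP = 1.84% + 1.7402 × 5.19% = 10.87%

10.87%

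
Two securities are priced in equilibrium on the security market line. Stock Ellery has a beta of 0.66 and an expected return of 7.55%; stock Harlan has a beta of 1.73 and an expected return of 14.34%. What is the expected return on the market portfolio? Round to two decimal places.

Both satisfy E(R) = R_f + β·MRP, so the slope of the SML is
MRP = (14.34% − 7.55%) / (1.73 − 0.66) = 6.79% / 1.07 = 6.3458%
R_f = E(R_Ellery) − β_Ellery·MRP = 7.55% − 0.66 × 6.3458% = 3.3618%
E(R_m) = R_f + MRP = 3.3618% + 6.3458% = 9.71%

9.71%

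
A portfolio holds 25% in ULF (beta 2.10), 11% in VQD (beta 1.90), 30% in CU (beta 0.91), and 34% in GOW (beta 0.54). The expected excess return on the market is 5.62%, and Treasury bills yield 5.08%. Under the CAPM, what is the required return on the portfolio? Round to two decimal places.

β_P = Σ w_i β_i = 0.25×2.10 + 0.11×1.90 + 0.30×0.91 + 0.34×0.54 = 1.1906
E(R_P) = R_f + β_P × MRP = 5.08% + 1.1906 × 5.62% = 11.77%

11.77%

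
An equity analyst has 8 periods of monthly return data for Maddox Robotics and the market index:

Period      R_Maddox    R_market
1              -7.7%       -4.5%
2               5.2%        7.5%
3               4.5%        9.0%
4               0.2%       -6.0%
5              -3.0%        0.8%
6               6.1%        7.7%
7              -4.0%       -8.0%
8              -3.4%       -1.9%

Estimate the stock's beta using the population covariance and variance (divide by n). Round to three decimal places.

Mean R_i = (-7.7 + 5.2 + 4.5 + 0.2 − 3.0 + 6.1 − 4.0 − 3.4) / 8 = -0.2625%
Mean R_m = (-4.5 + 7.5 + 9.0 − 6.0 + 0.8 + 7.7 − 8.0 − 1.9) / 8 = 0.5750%
Σ(R_i − R̄_i)(R_m − R̄_m) = 197.1875  ⇒  Cov = 197.1875 / 8 = 24.6484
Σ(R_m − R̄_m)² = 318.3950  ⇒  Var(R_m) = 318.3950 / 8 = 39.7994
β = Cov / Var(R_m) = 24.6484 / 39.7994 = 0.6193

0.619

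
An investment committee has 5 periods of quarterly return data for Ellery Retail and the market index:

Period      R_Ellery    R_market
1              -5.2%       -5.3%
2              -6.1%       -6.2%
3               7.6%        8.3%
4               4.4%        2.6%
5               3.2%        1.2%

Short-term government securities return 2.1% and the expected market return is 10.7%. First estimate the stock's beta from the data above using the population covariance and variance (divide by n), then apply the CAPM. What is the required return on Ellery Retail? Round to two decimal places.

Mean R_i = (-5.2 − 6.1 + 7.6 + 4.4 + 3.2) / 5 = 0.7800%
Mean R_m = (-5.3 − 6.2 + 8.3 + 2.6 + 1.2) / 5 = 0.1200%
Σ(R_i − R̄_i)(R_m − R̄_m) = 143.2720  ⇒  Cov = 143.2720 / 5 = 28.6544
Σ(R_m − R̄_m)² = 143.5480  ⇒  Var(R_m) = 143.5480 / 5 = 28.7096
β = Cov / Var(R_m) = 28.6544 / 28.7096 = 0.9981
MRP = 10.7% − 2.1% = 8.60%
E(R) = R_f + β × MRP = 2.1% + 0.9981 × 8.6% = 10.68%

10.68%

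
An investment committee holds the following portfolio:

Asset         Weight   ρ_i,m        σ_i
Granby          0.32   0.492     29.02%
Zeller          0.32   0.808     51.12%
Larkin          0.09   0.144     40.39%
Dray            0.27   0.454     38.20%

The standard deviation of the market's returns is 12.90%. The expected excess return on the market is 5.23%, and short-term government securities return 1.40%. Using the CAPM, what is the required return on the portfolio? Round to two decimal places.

10.72%

β_Granby = 0.492 × 29.02% / 12.90% = 1.1068
β_Zeller = 0.808 × 51.12% / 12.90% = 3.2019
β_Larkin = 0.144 × 40.39% / 12.90% = 0.4509
β_Dray = 0.454 × 38.20% / 12.90% = 1.3444
β_P = Σ w_i β_i = 0.32×1.1068 + 0.32×3.2019 + 0.09×0.4509 + 0.27×1.3444 = 1.7824
E(R_P) = R_f + β_P × MRP = 1.40% + 1.7824 × 5.23% = 10.72%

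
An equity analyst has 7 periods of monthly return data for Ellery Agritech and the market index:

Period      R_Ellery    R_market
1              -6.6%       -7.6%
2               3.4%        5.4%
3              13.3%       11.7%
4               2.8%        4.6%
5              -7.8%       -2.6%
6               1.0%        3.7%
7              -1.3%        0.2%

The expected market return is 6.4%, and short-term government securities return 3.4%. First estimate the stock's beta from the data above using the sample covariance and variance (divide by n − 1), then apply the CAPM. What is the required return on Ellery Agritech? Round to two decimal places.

6.64%

Mean R_i = (-6.6 + 3.4 + 13.3 + 2.8 − 7.8 + 1.0 − 1.3) / 7 = 0.6857%
Mean R_m = (-7.6 + 5.4 + 11.7 + 4.6 − 2.6 + 3.7 + 0.2) / 7 = 2.2000%
Σ(R_i − R̄_i)(R_m − R̄_m) = 250.1700  ⇒  Cov = 250.1700 / 6 = 41.6950
Σ(R_m − R̄_m)² = 231.5800  ⇒  Var(R_m) = 231.5800 / 6 = 38.5967
β = Cov / Var(R_m) = 41.6950 / 38.5967 = 1.0803
MRP = 6.4% − 3.4% = 3.00%
E(R) = R_f + β × MRP = 3.4% + 1.0803 × 3.0% = 6.64%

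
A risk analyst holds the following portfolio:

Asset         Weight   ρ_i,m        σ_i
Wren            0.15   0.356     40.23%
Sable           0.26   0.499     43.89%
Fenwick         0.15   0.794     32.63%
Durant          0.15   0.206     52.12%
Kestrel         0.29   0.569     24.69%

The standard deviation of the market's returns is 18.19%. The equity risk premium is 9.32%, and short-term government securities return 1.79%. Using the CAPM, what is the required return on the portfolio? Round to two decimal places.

β_Wren = 0.356 × 40.23% / 18.19% = 0.7873
β_Sable = 0.499 × 43.89% / 18.19% = 1.2040
β_Fenwick = 0.794 × 32.63% / 18.19% = 1.4243
β_Durant = 0.206 × 52.12% / 18.19% = 0.5903
β_Kestrel = 0.569 × 24.69% / 18.19% = 0.7723
β_P = Σ w_i β_i = 0.15×0.7873 + 0.26×1.2040 + 0.15×1.4243 + 0.15×0.5903 + 0.29×0.7723 = 0.9573
E(R_P) = R_f + β_P × MRP = 1.79% + 0.9573 × 9.32% = 10.71%

10.71%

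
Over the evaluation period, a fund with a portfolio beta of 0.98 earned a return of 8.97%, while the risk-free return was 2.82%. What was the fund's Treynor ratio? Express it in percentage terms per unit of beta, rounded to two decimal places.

Treynor = (R_P − R_f) / β_P = (8.97% − 2.82%) / 0.9800 = 6.15% / 0.9800 = 6.28%

6.28%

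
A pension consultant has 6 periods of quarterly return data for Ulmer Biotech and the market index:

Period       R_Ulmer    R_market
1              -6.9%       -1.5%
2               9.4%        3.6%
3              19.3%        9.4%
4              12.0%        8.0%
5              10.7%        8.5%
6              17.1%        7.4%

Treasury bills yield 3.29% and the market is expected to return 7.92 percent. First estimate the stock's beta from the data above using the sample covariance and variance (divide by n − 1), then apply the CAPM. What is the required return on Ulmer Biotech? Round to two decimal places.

12.78%

Mean R_i = (-6.9 + 9.4 + 19.3 + 12.0 + 10.7 + 17.1) / 6 = 10.2667%
Mean R_m = (-1.5 + 3.6 + 9.4 + 8.0 + 8.5 + 7.4) / 6 = 5.9000%
Σ(R_i − R̄_i)(R_m − R̄_m) = 175.6600  ⇒  Cov = 175.6600 / 5 = 35.1320
Σ(R_m − R̄_m)² = 85.7200  ⇒  Var(R_m) = 85.7200 / 5 = 17.1440
β = Cov / Var(R_m) = 35.1320 / 17.1440 = 2.0492
MRP = 7.92% − 3.29% = 4.63%
E(R) = R_f + β × MRP = 3.29% + 2.0492 × 4.63% = 12.78%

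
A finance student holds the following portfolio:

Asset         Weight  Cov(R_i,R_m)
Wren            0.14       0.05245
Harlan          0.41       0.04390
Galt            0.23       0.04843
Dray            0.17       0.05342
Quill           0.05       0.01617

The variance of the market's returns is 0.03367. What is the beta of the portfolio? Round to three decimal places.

1.377

β_Wren = 0.05245 / 0.03367 = 1.5578
β_Harlan = 0.04390 / 0.03367 = 1.3038
β_Galt = 0.04843 / 0.03367 = 1.4384
β_Dray = 0.05342 / 0.03367 = 1.5866
β_Quill = 0.01617 / 0.03367 = 0.4802
β_P = Σ w_i β_i = 0.14×1.5578 + 0.41×1.3038 + 0.23×1.4384 + 0.17×1.5866 + 0.05×0.4802 = 1.3772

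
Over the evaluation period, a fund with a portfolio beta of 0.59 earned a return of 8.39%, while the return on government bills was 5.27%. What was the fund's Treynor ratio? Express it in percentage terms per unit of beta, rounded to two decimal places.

Treynor = (R_P − R_f) / β_P = (8.39% − 5.27%) / 0.5900 = 3.12% / 0.5900 = 5.29%

5.29%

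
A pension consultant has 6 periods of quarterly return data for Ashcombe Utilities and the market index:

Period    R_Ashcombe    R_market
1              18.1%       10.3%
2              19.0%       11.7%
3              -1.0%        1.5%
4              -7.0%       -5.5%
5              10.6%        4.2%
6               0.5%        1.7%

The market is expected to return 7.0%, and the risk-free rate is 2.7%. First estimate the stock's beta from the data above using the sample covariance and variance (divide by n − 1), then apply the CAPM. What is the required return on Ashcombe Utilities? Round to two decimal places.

Mean R_i = (18.1 + 19.0 − 1.0 − 7.0 + 10.6 + 0.5) / 6 = 6.7000%
Mean R_m = (10.3 + 11.7 + 1.5 − 5.5 + 4.2 + 1.7) / 6 = 3.9833%
Σ(R_i − R̄_i)(R_m − R̄_m) = 330.9700  ⇒  Cov = 330.9700 / 5 = 66.1940
Σ(R_m − R̄_m)² = 200.8083  ⇒  Var(R_m) = 200.8083 / 5 = 40.1617
β = Cov / Var(R_m) = 66.1940 / 40.1617 = 1.6482
MRP = 7.0% − 2.7% = 4.30%
E(R) = R_f + β × MRP = 2.7% + 1.6482 × 4.3% = 9.79%

9.79%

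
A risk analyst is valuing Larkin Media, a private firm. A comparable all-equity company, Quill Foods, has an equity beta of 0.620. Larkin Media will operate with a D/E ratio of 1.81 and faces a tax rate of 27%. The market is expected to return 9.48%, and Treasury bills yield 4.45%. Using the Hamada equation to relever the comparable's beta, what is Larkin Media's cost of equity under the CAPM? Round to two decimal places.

11.69%

β_L = β_U × [1 + (1 − t)(D/E)] = 0.620 × [1 + (1 − 0.27) × 1.81]
    = 0.620 × [1 + 0.73 × 1.81] = 0.620 × 2.3213 = 1.4392
MRP = 9.48% − 4.45% = 5.03%
E(R) = R_f + β_L × MRP = 4.45% + 1.4392 × 5.03% = 11.69%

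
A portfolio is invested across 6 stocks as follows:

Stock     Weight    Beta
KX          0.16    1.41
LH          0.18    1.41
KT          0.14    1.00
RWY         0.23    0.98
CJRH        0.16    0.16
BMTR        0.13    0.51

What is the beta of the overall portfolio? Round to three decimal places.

β_P = Σ w_i β_i = 0.16×1.41 + 0.18×1.41 + 0.14×1.00 + 0.23×0.98 + 0.16×0.16 + 0.13×0.51 = 0.9367

0.937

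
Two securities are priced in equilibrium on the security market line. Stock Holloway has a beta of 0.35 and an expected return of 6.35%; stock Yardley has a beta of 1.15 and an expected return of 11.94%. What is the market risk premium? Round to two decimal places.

6.99%

Both satisfy E(R) = R_f + β·MRP, so the slope of the SML is
MRP = (11.94% − 6.35%) / (1.15 − 0.35) = 5.59% / 0.80 = 6.9875%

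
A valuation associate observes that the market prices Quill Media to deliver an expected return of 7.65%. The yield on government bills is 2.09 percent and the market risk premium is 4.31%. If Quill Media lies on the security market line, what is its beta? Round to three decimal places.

1.290

β = (E(R) − R_f) / MRP = (7.65% − 2.09%) / 4.31% = 5.56% / 4.31% = 1.290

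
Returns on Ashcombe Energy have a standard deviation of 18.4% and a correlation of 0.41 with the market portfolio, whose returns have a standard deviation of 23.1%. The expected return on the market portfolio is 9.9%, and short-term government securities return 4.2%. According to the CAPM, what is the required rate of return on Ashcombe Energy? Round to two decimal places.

β = ρ × σ_i / σ_m = 0.41 × 18.4% / 23.1% = 0.3266
MRP = 9.9% − 4.2% = 5.70%
E(R) = 4.2% + 0.3266 × 5.7% = 6.06%

6.06%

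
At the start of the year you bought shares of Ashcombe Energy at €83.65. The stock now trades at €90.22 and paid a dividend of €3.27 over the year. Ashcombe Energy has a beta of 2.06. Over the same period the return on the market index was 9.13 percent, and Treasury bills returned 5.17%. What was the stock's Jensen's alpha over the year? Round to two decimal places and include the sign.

Realised HPR = (P1 + D1 − P0) / P0 = (90.22 + 3.27 − 83.65) / 83.65 = 9.84 / 83.65 = 11.7633%
MRP = 9.13% − 5.17% = 3.96%
CAPM required = R_f + β·MRP = 5.17% + 2.06 × 3.96% = 13.3276%
α = realised − required = 11.7633% − 13.3276% = -1.56%

-1.56%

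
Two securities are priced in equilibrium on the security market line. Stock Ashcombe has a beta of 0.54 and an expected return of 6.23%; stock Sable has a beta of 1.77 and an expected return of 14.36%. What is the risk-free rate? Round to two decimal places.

2.66%

Both satisfy E(R) = R_f + β·MRP, so the slope of the SML is
MRP = (14.36% − 6.23%) / (1.77 − 0.54) = 8.13% / 1.23 = 6.6098%
R_f = E(R_Ashcombe) − β_Ashcombe·MRP = 6.23% − 0.54 × 6.6098% = 2.6607%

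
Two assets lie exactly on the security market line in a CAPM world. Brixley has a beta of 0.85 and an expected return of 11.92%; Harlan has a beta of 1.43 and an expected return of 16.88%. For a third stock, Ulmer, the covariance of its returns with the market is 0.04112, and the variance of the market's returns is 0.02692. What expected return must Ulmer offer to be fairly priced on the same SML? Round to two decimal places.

17.71%

MRP = (16.88% − 11.92%) / (1.43 − 0.85) = 8.5517%
R_f = 11.92% − 0.85 × 8.5517% = 4.6511%
β_Ulmer = Cov / Var(R_m) = 0.04112 / 0.02692 = 1.5275
E(R_Ulmer) = R_f + β × MRP = 4.6511% + 1.5275 × 8.5517% = 17.71%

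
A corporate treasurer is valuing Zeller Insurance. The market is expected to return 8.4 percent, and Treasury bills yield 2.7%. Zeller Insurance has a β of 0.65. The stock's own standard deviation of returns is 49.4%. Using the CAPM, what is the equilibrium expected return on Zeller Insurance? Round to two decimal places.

Market risk premium = E(R_m) − R_f = 8.4% − 2.7% = 5.70%
E(R) = R_f + β × MRP = 2.7% + 0.65 × 5.7% = 6.41%

6.41%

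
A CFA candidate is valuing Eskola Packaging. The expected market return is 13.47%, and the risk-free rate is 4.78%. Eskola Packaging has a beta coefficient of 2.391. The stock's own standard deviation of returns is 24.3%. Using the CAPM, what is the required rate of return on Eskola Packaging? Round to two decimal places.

25.56%

Market risk premium = E(R_m) − R_f = 13.47% − 4.78% = 8.69%
E(R) = R_f + β × MRP = 4.78% + 2.391 × 8.69% = 25.56%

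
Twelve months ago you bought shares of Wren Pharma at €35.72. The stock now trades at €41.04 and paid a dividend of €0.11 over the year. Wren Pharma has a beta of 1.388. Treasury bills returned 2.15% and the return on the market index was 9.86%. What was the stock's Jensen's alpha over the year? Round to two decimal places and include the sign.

+2.35%

Realised HPR = (P1 + D1 − P0) / P0 = (41.04 + 0.11 − 35.72) / 35.72 = 5.43 / 35.72 = 15.2016%
MRP = 9.86% − 2.15% = 7.71%
CAPM required = R_f + β·MRP = 2.15% + 1.388 × 7.71% = 12.85148%
α = realised − required = 15.2016% − 12.85148% = +2.35%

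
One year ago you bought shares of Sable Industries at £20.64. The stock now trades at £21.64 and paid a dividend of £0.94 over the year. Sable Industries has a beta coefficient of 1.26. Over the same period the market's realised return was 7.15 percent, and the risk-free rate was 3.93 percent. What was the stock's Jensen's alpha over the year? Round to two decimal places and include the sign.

Realised HPR = (P1 + D1 − P0) / P0 = (21.64 + 0.94 − 20.64) / 20.64 = 1.94 / 20.64 = 9.3992%
MRP = 7.15% − 3.93% = 3.22%
CAPM required = R_f + β·MRP = 3.93% + 1.26 × 3.22% = 7.9872%
α = realised − required = 9.3992% − 7.9872% = +1.41%

+1.41%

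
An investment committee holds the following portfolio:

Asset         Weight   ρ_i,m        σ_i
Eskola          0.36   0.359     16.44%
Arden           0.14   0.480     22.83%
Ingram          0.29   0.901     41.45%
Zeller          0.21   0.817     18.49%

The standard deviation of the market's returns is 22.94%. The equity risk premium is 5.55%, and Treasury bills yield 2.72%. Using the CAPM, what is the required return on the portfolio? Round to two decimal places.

β_Eskola = 0.359 × 16.44% / 22.94% = 0.2573
β_Arden = 0.480 × 22.83% / 22.94% = 0.4777
β_Ingram = 0.901 × 41.45% / 22.94% = 1.6280
β_Zeller = 0.817 × 18.49% / 22.94% = 0.6585
β_P = Σ w_i β_i = 0.36×0.2573 + 0.14×0.4777 + 0.29×1.6280 + 0.21×0.6585 = 0.7699
E(R_P) = R_f + β_P × MRP = 2.72% + 0.7699 × 5.55% = 6.99%

6.99%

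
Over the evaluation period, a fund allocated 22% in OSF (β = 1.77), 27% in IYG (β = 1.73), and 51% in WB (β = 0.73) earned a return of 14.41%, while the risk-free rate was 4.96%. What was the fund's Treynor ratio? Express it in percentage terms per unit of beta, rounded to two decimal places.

β_P = 0.22×1.77 + 0.27×1.73 + 0.51×0.73 = 1.2288
Treynor = (R_P − R_f) / β_P = (14.41% − 4.96%) / 1.2288 = 9.45% / 1.2288 = 7.69%

7.69%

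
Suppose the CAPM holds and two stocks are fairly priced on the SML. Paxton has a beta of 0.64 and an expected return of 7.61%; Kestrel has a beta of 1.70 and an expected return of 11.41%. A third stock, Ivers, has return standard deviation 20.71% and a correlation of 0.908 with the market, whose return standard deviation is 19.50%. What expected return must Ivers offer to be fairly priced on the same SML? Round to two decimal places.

8.77%

MRP = (11.41% − 7.61%) / (1.70 − 0.64) = 3.5849%
R_f = 7.61% − 0.64 × 3.5849% = 5.3157%
β_Ivers = ρ·σ_i/σ_m = 0.908 × 20.71 / 19.50 = 0.9643
E(R_Ivers) = R_f + β × MRP = 5.3157% + 0.9643 × 3.5849% = 8.77%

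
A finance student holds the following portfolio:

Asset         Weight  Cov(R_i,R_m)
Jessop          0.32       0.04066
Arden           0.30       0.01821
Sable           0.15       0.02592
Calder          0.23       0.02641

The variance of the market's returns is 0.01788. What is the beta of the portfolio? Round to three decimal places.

β_Jessop = 0.04066 / 0.01788 = 2.2740
β_Arden = 0.01821 / 0.01788 = 1.0185
β_Sable = 0.02592 / 0.01788 = 1.4497
β_Calder = 0.02641 / 0.01788 = 1.4771
β_P = Σ w_i β_i = 0.32×2.2740 + 0.30×1.0185 + 0.15×1.4497 + 0.23×1.4771 = 1.5904

1.590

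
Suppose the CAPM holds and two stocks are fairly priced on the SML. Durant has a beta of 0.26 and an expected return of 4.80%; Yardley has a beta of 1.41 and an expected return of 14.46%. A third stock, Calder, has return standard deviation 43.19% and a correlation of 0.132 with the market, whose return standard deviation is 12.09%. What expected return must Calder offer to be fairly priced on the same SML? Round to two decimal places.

MRP = (14.46% − 4.80%) / (1.41 − 0.26) = 8.4000%
R_f = 4.80% − 0.26 × 8.4000% = 2.6160%
β_Calder = ρ·σ_i/σ_m = 0.132 × 43.19 / 12.09 = 0.4716
E(R_Calder) = R_f + β × MRP = 2.6160% + 0.4716 × 8.4000% = 6.58%

6.58%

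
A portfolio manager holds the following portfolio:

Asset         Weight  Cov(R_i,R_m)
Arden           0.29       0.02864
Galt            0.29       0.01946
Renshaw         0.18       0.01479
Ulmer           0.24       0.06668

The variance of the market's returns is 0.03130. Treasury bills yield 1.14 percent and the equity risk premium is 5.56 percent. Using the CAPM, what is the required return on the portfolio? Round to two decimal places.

6.93%

β_Arden = 0.02864 / 0.03130 = 0.9150
β_Galt = 0.01946 / 0.03130 = 0.6217
β_Renshaw = 0.01479 / 0.03130 = 0.4725
β_Ulmer = 0.06668 / 0.03130 = 2.1304
β_P = Σ w_i β_i = 0.29×0.9150 + 0.29×0.6217 + 0.18×0.4725 + 0.24×2.1304 = 1.0420
E(R_P) = R_f + β_P × MRP = 1.14% + 1.0420 × 5.56% = 6.93%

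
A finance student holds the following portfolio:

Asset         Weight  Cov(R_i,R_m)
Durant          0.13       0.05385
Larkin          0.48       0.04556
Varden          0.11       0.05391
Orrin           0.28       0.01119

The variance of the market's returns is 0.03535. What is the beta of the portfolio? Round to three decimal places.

β_Durant = 0.05385 / 0.03535 = 1.5233
β_Larkin = 0.04556 / 0.03535 = 1.2888
β_Varden = 0.05391 / 0.03535 = 1.5250
β_Orrin = 0.01119 / 0.03535 = 0.3165
β_P = Σ w_i β_i = 0.13×1.5233 + 0.48×1.2888 + 0.11×1.5250 + 0.28×0.3165 = 1.0730

1.073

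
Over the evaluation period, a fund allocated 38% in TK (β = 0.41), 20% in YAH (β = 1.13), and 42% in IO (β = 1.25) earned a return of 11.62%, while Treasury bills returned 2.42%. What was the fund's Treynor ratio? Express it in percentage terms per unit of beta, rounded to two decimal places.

10.15%

β_P = 0.38×0.41 + 0.20×1.13 + 0.42×1.25 = 0.9068
Treynor = (R_P − R_f) / β_P = (11.62% − 2.42%) / 0.9068 = 9.20% / 0.9068 = 10.15%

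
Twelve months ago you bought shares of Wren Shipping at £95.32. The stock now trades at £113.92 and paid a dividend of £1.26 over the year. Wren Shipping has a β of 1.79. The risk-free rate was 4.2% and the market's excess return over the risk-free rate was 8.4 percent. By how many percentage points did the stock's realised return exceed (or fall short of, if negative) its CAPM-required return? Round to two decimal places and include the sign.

Realised HPR = (P1 + D1 − P0) / P0 = (113.92 + 1.26 − 95.32) / 95.32 = 19.86 / 95.32 = 20.8351%
CAPM required = R_f + β·MRP = 4.2% + 1.79 × 8.4% = 19.2360%
α = realised − required = 20.8351% − 19.2360% = +1.60%

+1.60%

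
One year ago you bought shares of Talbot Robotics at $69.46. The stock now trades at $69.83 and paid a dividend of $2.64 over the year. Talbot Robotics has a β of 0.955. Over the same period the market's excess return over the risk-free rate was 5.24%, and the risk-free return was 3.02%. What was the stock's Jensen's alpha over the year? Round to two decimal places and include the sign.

Realised HPR = (P1 + D1 − P0) / P0 = (69.83 + 2.64 − 69.46) / 69.46 = 3.01 / 69.46 = 4.3334%
CAPM required = R_f + β·MRP = 3.02% + 0.955 × 5.24% = 8.02420%
α = realised − required = 4.3334% − 8.02420% = -3.69%

-3.69%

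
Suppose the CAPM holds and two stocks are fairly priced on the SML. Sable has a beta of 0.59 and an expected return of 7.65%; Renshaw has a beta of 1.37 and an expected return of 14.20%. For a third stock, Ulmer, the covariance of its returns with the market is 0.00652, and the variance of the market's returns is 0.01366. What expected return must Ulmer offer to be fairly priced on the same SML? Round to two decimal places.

6.70%

MRP = (14.20% − 7.65%) / (1.37 − 0.59) = 8.3974%
R_f = 7.65% − 0.59 × 8.3974% = 2.6955%
β_Ulmer = Cov / Var(R_m) = 0.00652 / 0.01366 = 0.4773
E(R_Ulmer) = R_f + β × MRP = 2.6955% + 0.4773 × 8.3974% = 6.70%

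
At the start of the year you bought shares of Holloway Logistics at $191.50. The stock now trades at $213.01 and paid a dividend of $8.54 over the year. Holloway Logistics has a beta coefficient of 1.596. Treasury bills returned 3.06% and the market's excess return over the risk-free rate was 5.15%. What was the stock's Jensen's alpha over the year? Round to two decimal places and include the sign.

Realised HPR = (P1 + D1 − P0) / P0 = (213.01 + 8.54 − 191.50) / 191.50 = 30.05 / 191.50 = 15.6919%
CAPM required = R_f + β·MRP = 3.06% + 1.596 × 5.15% = 11.27940%
α = realised − required = 15.6919% − 11.27940% = +4.41%

+4.41%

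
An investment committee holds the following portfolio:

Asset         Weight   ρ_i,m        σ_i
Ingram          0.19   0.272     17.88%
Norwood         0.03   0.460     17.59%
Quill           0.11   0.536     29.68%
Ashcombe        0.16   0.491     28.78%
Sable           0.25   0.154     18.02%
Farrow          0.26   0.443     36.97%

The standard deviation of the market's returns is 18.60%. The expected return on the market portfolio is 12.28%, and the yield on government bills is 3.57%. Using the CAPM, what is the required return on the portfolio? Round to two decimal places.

8.31%

β_Ingram = 0.272 × 17.88% / 18.60% = 0.2615
β_Norwood = 0.460 × 17.59% / 18.60% = 0.4350
β_Quill = 0.536 × 29.68% / 18.60% = 0.8553
β_Ashcombe = 0.491 × 28.78% / 18.60% = 0.7597
β_Sable = 0.154 × 18.02% / 18.60% = 0.1492
β_Farrow = 0.443 × 36.97% / 18.60% = 0.8805
β_P = Σ w_i β_i = 0.19×0.2615 + 0.03×0.4350 + 0.11×0.8553 + 0.16×0.7597 + 0.25×0.1492 + 0.26×0.8805 = 0.5446
MRP = 12.28% − 3.57% = 8.71%
E(R_P) = R_f + β_P × MRP = 3.57% + 0.5446 × 8.71% = 8.31%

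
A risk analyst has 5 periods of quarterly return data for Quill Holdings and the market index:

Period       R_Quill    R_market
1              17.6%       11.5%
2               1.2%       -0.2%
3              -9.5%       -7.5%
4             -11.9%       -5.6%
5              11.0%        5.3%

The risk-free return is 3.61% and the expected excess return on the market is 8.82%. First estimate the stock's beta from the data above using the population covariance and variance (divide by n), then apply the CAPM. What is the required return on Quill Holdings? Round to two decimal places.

17.71%

Mean R_i = (17.6 + 1.2 − 9.5 − 11.9 + 11.0) / 5 = 1.6800%
Mean R_m = (11.5 − 0.2 − 7.5 − 5.6 + 5.3) / 5 = 0.7000%
Σ(R_i − R̄_i)(R_m − R̄_m) = 392.4700  ⇒  Cov = 392.4700 / 5 = 78.4940
Σ(R_m − R̄_m)² = 245.5400  ⇒  Var(R_m) = 245.5400 / 5 = 49.1080
β = Cov / Var(R_m) = 78.4940 / 49.1080 = 1.5984
E(R) = R_f + β × MRP = 3.61% + 1.5984 × 8.82% = 17.71%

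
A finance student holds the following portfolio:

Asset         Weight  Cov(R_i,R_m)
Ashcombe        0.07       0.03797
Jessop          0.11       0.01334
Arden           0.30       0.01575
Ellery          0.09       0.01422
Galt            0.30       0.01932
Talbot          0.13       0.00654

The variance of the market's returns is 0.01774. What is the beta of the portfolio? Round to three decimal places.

β_Ashcombe = 0.03797 / 0.01774 = 2.1404
β_Jessop = 0.01334 / 0.01774 = 0.7520
β_Arden = 0.01575 / 0.01774 = 0.8878
β_Ellery = 0.01422 / 0.01774 = 0.8016
β_Galt = 0.01932 / 0.01774 = 1.0891
β_Talbot = 0.00654 / 0.01774 = 0.3687
β_P = Σ w_i β_i = 0.07×2.1404 + 0.11×0.7520 + 0.30×0.8878 + 0.09×0.8016 + 0.30×1.0891 + 0.13×0.3687 = 0.9457

0.946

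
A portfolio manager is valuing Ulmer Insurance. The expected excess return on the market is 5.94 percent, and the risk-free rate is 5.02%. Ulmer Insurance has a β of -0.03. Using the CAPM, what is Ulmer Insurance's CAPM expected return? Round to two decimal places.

E(R) = R_f + β × MRP = 5.02% + -0.03 × 5.94% = 4.84%

4.84%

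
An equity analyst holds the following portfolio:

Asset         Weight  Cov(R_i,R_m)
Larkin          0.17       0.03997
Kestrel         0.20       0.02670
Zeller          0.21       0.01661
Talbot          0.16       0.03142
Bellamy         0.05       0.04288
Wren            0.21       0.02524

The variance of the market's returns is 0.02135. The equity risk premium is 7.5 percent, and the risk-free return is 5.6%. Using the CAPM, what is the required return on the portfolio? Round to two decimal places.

15.47%

β_Larkin = 0.03997 / 0.02135 = 1.8721
β_Kestrel = 0.02670 / 0.02135 = 1.2506
β_Zeller = 0.01661 / 0.02135 = 0.7780
β_Talbot = 0.03142 / 0.02135 = 1.4717
β_Bellamy = 0.04288 / 0.02135 = 2.0084
β_Wren = 0.02524 / 0.02135 = 1.1822
β_P = Σ w_i β_i = 0.17×1.8721 + 0.20×1.2506 + 0.21×0.7780 + 0.16×1.4717 + 0.05×2.0084 + 0.21×1.1822 = 1.3159
E(R_P) = R_f + β_P × MRP = 5.6% + 1.3159 × 7.5% = 15.47%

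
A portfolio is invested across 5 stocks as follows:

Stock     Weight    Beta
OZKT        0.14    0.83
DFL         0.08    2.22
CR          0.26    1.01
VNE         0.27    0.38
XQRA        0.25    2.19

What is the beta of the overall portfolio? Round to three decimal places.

1.207

β_P = Σ w_i β_i = 0.14×0.83 + 0.08×2.22 + 0.26×1.01 + 0.27×0.38 + 0.25×2.19 = 1.2065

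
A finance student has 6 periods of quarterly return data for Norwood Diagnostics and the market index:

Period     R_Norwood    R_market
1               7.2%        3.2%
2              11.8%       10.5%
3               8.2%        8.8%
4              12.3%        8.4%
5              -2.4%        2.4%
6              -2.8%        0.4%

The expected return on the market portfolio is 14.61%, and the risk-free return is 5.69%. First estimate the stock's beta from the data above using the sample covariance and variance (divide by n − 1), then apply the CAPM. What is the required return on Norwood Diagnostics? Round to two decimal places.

18.57%

Mean R_i = (7.2 + 11.8 + 8.2 + 12.3 − 2.4 − 2.8) / 6 = 5.7167%
Mean R_m = (3.2 + 10.5 + 8.8 + 8.4 + 2.4 + 0.4) / 6 = 5.6167%
Σ(R_i − R̄_i)(R_m − R̄_m) = 122.8883  ⇒  Cov = 122.8883 / 5 = 24.5777
Σ(R_m − R̄_m)² = 85.1283  ⇒  Var(R_m) = 85.1283 / 5 = 17.0257
β = Cov / Var(R_m) = 24.5777 / 17.0257 = 1.4436
MRP = 14.61% − 5.69% = 8.92%
E(R) = R_f + β × MRP = 5.69% + 1.4436 × 8.92% = 18.57%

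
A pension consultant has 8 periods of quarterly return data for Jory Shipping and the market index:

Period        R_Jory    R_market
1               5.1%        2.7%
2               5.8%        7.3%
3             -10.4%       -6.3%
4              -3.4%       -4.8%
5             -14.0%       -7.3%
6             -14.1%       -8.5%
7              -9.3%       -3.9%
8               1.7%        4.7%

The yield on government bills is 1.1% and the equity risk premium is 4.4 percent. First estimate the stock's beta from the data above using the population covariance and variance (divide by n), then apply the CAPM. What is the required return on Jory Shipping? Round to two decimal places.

Mean R_i = (5.1 + 5.8 − 10.4 − 3.4 − 14.0 − 14.1 − 9.3 + 1.7) / 8 = -4.8250%
Mean R_m = (2.7 + 7.3 − 6.3 − 4.8 − 7.3 − 8.5 − 3.9 + 4.7) / 8 = -2.0125%
Σ(R_i − R̄_i)(R_m − R̄_m) = 326.5775  ⇒  Cov = 326.5775 / 8 = 40.8222
Σ(R_m − R̄_m)² = 253.7488  ⇒  Var(R_m) = 253.7488 / 8 = 31.7186
β = Cov / Var(R_m) = 40.8222 / 31.7186 = 1.2870
E(R) = R_f + β × MRP = 1.1% + 1.2870 × 4.4% = 6.76%

6.76%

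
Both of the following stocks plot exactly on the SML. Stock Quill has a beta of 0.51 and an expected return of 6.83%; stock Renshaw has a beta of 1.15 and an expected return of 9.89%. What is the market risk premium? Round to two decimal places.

Both satisfy E(R) = R_f + β·MRP, so the slope of the SML is
MRP = (9.89% − 6.83%) / (1.15 − 0.51) = 3.06% / 0.64 = 4.7813%

4.78%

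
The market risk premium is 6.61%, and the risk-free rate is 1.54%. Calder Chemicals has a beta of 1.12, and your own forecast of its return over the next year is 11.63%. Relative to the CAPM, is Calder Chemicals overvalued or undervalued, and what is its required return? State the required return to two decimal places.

Required return = R_f + β·MRP = 1.54% + 1.12 × 6.61% = 8.94%
Forecast 11.63% > required 8.94% → the stock plots above the SML → undervalued.

Undervalued; required return 8.94%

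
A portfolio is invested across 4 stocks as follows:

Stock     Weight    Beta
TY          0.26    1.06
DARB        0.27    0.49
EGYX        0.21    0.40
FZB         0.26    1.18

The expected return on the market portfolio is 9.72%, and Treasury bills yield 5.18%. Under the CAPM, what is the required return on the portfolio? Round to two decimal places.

8.81%

β_P = Σ w_i β_i = 0.26×1.06 + 0.27×0.49 + 0.21×0.40 + 0.26×1.18 = 0.7987
MRP = 9.72% − 5.18% = 4.54%
E(R_P) = R_f + β_P × MRP = 5.18% + 0.7987 × 4.54% = 8.81%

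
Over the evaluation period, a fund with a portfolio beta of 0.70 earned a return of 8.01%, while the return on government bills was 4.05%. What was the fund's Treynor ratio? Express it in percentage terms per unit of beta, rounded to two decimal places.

Treynor = (R_P − R_f) / β_P = (8.01% − 4.05%) / 0.7000 = 3.96% / 0.7000 = 5.66%

5.66%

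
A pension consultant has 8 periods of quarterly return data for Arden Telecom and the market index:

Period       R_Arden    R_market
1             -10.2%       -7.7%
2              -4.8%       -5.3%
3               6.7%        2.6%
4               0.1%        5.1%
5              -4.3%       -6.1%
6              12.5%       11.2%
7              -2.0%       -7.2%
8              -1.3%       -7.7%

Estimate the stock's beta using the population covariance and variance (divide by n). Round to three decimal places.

Mean R_i = (-10.2 − 4.8 + 6.7 + 0.1 − 4.3 + 12.5 − 2.0 − 1.3) / 8 = -0.4125%
Mean R_m = (-7.7 − 5.3 + 2.6 + 5.1 − 6.1 + 11.2 − 7.2 − 7.7) / 8 = -1.8875%
Σ(R_i − R̄_i)(R_m − R̄_m) = 306.3213  ⇒  Cov = 306.3213 / 8 = 38.2902
Σ(R_m − R̄_m)² = 365.4288  ⇒  Var(R_m) = 365.4288 / 8 = 45.6786
β = Cov / Var(R_m) = 38.2902 / 45.6786 = 0.8383

0.838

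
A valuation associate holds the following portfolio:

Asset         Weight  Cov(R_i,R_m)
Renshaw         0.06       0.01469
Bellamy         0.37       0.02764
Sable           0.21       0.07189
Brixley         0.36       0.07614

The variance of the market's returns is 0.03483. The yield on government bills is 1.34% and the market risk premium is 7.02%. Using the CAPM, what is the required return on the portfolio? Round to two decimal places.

β_Renshaw = 0.01469 / 0.03483 = 0.4218
β_Bellamy = 0.02764 / 0.03483 = 0.7936
β_Sable = 0.07189 / 0.03483 = 2.0640
β_Brixley = 0.07614 / 0.03483 = 2.1860
β_P = Σ w_i β_i = 0.06×0.4218 + 0.37×0.7936 + 0.21×2.0640 + 0.36×2.1860 = 1.5393
E(R_P) = R_f + β_P × MRP = 1.34% + 1.5393 × 7.02% = 12.15%

12.15%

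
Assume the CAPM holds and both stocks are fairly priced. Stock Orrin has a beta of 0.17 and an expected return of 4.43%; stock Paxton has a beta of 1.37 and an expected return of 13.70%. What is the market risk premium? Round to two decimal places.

7.73%

Both satisfy E(R) = R_f + β·MRP, so the slope of the SML is
MRP = (13.70% − 4.43%) / (1.37 − 0.17) = 9.27% / 1.20 = 7.7250%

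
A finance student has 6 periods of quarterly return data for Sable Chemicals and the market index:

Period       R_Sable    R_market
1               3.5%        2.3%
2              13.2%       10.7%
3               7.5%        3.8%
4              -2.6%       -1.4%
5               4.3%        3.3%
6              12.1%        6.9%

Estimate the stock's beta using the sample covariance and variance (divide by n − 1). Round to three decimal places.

Mean R_i = (3.5 + 13.2 + 7.5 − 2.6 + 4.3 + 12.1) / 6 = 6.3333%
Mean R_m = (2.3 + 10.7 + 3.8 − 1.4 + 3.3 + 6.9) / 6 = 4.2667%
Σ(R_i − R̄_i)(R_m − R̄_m) = 116.9767  ⇒  Cov = 116.9767 / 5 = 23.3953
Σ(R_m − R̄_m)² = 85.4533  ⇒  Var(R_m) = 85.4533 / 5 = 17.0907
β = Cov / Var(R_m) = 23.3953 / 17.0907 = 1.3689

1.369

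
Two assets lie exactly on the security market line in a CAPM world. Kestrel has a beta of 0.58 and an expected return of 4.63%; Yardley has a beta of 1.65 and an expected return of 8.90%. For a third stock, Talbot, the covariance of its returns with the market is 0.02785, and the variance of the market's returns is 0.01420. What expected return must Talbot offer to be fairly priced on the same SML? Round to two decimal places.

MRP = (8.90% − 4.63%) / (1.65 − 0.58) = 3.9907%
R_f = 4.63% − 0.58 × 3.9907% = 2.3154%
β_Talbot = Cov / Var(R_m) = 0.02785 / 0.01420 = 1.9613
E(R_Talbot) = R_f + β × MRP = 2.3154% + 1.9613 × 3.9907% = 10.14%

10.14%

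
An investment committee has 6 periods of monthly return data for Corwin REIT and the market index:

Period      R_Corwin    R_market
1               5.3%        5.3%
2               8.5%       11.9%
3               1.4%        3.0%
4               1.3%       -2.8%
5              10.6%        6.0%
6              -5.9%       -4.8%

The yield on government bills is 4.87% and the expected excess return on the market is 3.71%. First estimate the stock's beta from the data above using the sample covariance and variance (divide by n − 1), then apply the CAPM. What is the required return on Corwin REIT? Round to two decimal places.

Mean R_i = (5.3 + 8.5 + 1.4 + 1.3 + 10.6 − 5.9) / 6 = 3.5333%
Mean R_m = (5.3 + 11.9 + 3.0 − 2.8 + 6.0 − 4.8) / 6 = 3.1000%
Σ(R_i − R̄_i)(R_m − R̄_m) = 156.0000  ⇒  Cov = 156.0000 / 5 = 31.2000
Σ(R_m − R̄_m)² = 187.9200  ⇒  Var(R_m) = 187.9200 / 5 = 37.5840
β = Cov / Var(R_m) = 31.2000 / 37.5840 = 0.8301
E(R) = R_f + β × MRP = 4.87% + 0.8301 × 3.71% = 7.95%

7.95%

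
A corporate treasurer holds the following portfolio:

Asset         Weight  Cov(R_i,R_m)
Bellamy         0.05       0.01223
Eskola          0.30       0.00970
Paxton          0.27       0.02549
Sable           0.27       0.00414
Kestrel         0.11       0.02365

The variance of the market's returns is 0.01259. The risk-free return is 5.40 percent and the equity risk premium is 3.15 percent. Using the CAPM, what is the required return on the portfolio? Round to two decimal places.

8.93%

β_Bellamy = 0.01223 / 0.01259 = 0.9714
β_Eskola = 0.00970 / 0.01259 = 0.7705
β_Paxton = 0.02549 / 0.01259 = 2.0246
β_Sable = 0.00414 / 0.01259 = 0.3288
β_Kestrel = 0.02365 / 0.01259 = 1.8785
β_P = Σ w_i β_i = 0.05×0.9714 + 0.30×0.7705 + 0.27×2.0246 + 0.27×0.3288 + 0.11×1.8785 = 1.1218
E(R_P) = R_f + β_P × MRP = 5.40% + 1.1218 × 3.15% = 8.93%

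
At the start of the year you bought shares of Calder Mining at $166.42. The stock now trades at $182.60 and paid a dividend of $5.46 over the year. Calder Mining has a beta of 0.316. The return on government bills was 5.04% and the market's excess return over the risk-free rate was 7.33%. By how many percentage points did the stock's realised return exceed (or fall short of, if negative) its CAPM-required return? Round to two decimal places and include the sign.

+5.65%

Realised HPR = (P1 + D1 − P0) / P0 = (182.60 + 5.46 − 166.42) / 166.42 = 21.64 / 166.42 = 13.0032%
CAPM required = R_f + β·MRP = 5.04% + 0.316 × 7.33% = 7.35628%
α = realised − required = 13.0032% − 7.35628% = +5.65%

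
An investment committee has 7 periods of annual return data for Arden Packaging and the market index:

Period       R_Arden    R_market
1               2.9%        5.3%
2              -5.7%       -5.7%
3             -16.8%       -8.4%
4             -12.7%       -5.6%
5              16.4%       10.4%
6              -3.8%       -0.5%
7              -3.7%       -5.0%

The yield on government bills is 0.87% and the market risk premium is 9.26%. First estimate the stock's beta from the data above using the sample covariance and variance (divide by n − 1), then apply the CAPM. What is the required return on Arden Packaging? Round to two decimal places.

Mean R_i = (2.9 − 5.7 − 16.8 − 12.7 + 16.4 − 3.8 − 3.7) / 7 = -3.3429%
Mean R_m = (5.3 − 5.7 − 8.4 − 5.6 + 10.4 − 0.5 − 5.0) / 7 = -1.3571%
Σ(R_i − R̄_i)(R_m − R̄_m) = 419.3029  ⇒  Cov = 419.3029 / 6 = 69.8838
Σ(R_m − R̄_m)² = 283.0171  ⇒  Var(R_m) = 283.0171 / 6 = 47.1695
β = Cov / Var(R_m) = 69.8838 / 47.1695 = 1.4815
E(R) = R_f + β × MRP = 0.87% + 1.4815 × 9.26% = 14.59%

14.59%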